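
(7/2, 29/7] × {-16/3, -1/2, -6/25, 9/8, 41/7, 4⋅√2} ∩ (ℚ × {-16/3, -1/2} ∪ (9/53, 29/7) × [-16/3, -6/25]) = ((7/2, 29/7) × {-16/3, -1/2, -6/25}) ∪ ((ℚ ∩ (7/2, 29/7]) × {-16/3, -1/2})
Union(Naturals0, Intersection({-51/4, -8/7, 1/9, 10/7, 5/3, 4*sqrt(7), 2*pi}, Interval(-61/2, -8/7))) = Union({-51/4, -8/7}, Naturals0)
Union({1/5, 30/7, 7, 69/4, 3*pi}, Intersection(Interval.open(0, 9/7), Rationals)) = Union({30/7, 7, 69/4, 3*pi}, Intersection(Interval.open(0, 9/7), Rationals))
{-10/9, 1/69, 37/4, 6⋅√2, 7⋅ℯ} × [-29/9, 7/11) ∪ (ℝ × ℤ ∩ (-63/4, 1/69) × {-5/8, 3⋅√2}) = {-10/9, 1/69, 37/4, 6⋅√2, 7⋅ℯ} × [-29/9, 7/11)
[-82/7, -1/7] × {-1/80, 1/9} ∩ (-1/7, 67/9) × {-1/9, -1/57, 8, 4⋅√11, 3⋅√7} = ∅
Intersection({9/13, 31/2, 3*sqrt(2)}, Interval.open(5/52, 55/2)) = {9/13, 31/2, 3*sqrt(2)}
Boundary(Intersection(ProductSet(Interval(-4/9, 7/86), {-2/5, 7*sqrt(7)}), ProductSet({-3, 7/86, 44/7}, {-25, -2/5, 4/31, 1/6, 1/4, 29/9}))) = ProductSet({7/86}, {-2/5})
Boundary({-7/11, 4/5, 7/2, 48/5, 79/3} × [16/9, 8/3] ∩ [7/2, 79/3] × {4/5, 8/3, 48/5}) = {7/2, 48/5, 79/3} × {8/3}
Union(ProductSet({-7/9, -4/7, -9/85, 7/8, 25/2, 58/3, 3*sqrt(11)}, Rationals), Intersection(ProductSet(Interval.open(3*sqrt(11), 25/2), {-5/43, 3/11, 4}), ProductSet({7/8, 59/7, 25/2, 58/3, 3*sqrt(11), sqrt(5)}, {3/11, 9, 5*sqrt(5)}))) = ProductSet({-7/9, -4/7, -9/85, 7/8, 25/2, 58/3, 3*sqrt(11)}, Rationals)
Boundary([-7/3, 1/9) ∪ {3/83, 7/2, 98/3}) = {-7/3, 1/9, 7/2, 98/3}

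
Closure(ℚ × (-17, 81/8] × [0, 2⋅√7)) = ℝ × [-17, 81/8] × [0, 2⋅√7]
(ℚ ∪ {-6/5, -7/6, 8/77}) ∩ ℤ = ℤ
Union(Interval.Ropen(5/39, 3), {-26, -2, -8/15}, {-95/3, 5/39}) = Union({-95/3, -26, -2, -8/15}, Interval.Ropen(5/39, 3))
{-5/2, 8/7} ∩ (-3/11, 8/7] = {8/7}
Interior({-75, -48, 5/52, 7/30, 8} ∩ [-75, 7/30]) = ∅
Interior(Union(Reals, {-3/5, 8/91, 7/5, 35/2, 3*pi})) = Reals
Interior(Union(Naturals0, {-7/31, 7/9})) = EmptySet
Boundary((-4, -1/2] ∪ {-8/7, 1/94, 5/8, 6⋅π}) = {-4, -1/2, 1/94, 5/8, 6⋅π}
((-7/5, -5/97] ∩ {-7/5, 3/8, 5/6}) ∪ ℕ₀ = ℕ₀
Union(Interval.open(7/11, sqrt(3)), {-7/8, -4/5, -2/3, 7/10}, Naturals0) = Union({-7/8, -4/5, -2/3}, Interval.open(7/11, sqrt(3)), Naturals0)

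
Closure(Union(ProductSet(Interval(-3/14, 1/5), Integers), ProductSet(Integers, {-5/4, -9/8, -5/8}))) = Union(ProductSet(Integers, {-5/4, -9/8, -5/8}), ProductSet(Interval(-3/14, 1/5), Integers))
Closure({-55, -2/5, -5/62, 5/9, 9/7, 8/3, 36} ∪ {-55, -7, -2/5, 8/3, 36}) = {-55, -7, -2/5, -5/62, 5/9, 9/7, 8/3, 36}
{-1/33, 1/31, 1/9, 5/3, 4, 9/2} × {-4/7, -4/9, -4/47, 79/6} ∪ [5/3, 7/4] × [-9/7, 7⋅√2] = ({-1/33, 1/31, 1/9, 5/3, 4, 9/2} × {-4/7, -4/9, -4/47, 79/6}) ∪ ([5/3, 7/4] × [-9/7, 7⋅√2])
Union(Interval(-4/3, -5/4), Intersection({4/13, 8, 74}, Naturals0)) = Union({8, 74}, Interval(-4/3, -5/4))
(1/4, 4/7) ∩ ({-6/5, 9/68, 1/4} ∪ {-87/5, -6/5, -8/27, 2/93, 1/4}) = ∅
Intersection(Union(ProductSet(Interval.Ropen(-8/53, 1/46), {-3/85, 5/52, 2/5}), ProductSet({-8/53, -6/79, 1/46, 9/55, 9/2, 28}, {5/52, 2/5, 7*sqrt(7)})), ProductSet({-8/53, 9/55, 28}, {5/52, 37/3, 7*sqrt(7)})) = ProductSet({-8/53, 9/55, 28}, {5/52, 7*sqrt(7)})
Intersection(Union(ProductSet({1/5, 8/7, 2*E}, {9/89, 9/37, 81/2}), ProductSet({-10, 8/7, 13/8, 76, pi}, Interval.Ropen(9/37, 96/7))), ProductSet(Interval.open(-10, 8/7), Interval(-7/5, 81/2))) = ProductSet({1/5}, {9/89, 9/37, 81/2})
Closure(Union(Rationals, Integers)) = Reals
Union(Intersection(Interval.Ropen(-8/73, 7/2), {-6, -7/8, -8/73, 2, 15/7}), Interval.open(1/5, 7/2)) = Union({-8/73}, Interval.open(1/5, 7/2))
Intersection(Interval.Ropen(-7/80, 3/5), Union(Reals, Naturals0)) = Interval.Ropen(-7/80, 3/5)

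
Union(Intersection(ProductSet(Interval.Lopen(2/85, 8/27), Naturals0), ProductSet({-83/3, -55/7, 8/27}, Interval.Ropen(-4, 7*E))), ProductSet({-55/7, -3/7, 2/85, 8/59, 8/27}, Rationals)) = ProductSet({-55/7, -3/7, 2/85, 8/59, 8/27}, Rationals)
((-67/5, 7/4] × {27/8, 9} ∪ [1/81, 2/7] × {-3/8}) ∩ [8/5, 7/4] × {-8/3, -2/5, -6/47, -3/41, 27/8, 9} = [8/5, 7/4] × {27/8, 9}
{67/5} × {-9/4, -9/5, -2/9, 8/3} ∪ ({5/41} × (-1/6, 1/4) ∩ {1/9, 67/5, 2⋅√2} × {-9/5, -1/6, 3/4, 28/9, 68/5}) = {67/5} × {-9/4, -9/5, -2/9, 8/3}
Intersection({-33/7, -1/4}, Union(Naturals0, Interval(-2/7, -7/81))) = {-1/4}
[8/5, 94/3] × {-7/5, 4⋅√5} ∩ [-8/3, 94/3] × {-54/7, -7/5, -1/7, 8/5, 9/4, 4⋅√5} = [8/5, 94/3] × {-7/5, 4⋅√5}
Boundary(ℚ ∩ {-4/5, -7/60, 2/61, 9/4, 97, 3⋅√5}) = {-4/5, -7/60, 2/61, 9/4, 97}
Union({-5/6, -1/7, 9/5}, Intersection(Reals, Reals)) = Reals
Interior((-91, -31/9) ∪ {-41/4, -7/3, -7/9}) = (-91, -31/9)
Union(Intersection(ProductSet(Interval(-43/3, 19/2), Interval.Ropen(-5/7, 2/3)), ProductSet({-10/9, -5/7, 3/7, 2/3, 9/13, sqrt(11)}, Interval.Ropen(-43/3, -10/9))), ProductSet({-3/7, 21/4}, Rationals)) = ProductSet({-3/7, 21/4}, Rationals)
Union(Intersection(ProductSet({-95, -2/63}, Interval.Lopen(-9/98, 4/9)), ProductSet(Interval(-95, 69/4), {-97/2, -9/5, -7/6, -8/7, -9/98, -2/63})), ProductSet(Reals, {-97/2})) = Union(ProductSet({-95, -2/63}, {-2/63}), ProductSet(Reals, {-97/2}))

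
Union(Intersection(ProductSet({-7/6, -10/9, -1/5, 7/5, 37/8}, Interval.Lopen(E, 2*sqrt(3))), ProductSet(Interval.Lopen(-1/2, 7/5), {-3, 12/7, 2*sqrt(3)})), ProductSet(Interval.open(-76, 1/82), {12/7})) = Union(ProductSet({-1/5, 7/5}, {2*sqrt(3)}), ProductSet(Interval.open(-76, 1/82), {12/7}))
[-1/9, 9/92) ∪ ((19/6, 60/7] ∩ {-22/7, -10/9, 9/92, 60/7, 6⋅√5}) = [-1/9, 9/92) ∪ {60/7}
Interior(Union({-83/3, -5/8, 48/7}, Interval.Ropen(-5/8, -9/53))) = Interval.open(-5/8, -9/53)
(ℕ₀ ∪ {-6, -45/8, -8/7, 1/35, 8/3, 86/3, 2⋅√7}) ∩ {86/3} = {86/3}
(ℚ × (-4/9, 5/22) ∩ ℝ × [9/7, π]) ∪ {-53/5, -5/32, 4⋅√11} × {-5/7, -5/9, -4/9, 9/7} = {-53/5, -5/32, 4⋅√11} × {-5/7, -5/9, -4/9, 9/7}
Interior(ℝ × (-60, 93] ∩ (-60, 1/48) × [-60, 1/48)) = (-60, 1/48) × (-60, 1/48)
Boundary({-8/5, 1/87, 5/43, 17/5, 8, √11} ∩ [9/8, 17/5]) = {17/5, √11}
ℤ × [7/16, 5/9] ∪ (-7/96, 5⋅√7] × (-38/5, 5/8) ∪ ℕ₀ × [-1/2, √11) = (ℤ × [7/16, 5/9]) ∪ (ℕ₀ × [-1/2, √11)) ∪ ((-7/96, 5⋅√7] × (-38/5, 5/8))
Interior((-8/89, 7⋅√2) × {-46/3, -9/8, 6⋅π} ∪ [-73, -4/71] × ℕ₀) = ∅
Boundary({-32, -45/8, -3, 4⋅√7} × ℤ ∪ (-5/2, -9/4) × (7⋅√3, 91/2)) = ({-32, -45/8, -3, 4⋅√7} × ℤ) ∪ ({-5/2, -9/4} × [7⋅√3, 91/2]) ∪ ([-5/2, -9/4] × {91/2, 7⋅√3})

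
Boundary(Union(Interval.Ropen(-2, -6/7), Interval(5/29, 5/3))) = {-2, -6/7, 5/29, 5/3}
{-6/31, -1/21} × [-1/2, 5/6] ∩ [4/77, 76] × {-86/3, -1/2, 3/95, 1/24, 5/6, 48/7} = ∅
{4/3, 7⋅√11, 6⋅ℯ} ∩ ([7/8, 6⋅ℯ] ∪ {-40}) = {4/3, 6⋅ℯ}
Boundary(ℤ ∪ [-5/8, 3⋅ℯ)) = {-5/8, 3⋅ℯ} ∪ (ℤ \ (-5/8, 3⋅ℯ))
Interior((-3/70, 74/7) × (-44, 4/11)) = (-3/70, 74/7) × (-44, 4/11)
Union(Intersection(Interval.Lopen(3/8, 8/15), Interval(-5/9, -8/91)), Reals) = Reals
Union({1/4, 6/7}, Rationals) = Rationals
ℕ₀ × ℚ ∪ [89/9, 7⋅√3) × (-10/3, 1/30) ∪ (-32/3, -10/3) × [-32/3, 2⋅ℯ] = (ℕ₀ × ℚ) ∪ ((-32/3, -10/3) × [-32/3, 2⋅ℯ]) ∪ ([89/9, 7⋅√3) × (-10/3, 1/30))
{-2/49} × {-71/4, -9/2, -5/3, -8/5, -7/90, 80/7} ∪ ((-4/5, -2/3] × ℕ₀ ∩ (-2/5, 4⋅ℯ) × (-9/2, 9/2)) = {-2/49} × {-71/4, -9/2, -5/3, -8/5, -7/90, 80/7}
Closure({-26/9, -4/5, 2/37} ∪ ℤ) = ℤ ∪ {-26/9, -4/5, 2/37}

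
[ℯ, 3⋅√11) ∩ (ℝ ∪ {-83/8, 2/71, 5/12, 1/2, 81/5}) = [ℯ, 3⋅√11)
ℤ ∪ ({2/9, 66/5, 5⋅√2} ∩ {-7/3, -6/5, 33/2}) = ℤ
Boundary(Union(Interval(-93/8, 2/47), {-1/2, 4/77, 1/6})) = {-93/8, 2/47, 4/77, 1/6}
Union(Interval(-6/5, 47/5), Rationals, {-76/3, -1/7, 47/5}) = Union(Interval(-6/5, 47/5), Rationals)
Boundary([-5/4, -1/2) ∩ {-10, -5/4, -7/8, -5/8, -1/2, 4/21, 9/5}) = {-5/4, -7/8, -5/8}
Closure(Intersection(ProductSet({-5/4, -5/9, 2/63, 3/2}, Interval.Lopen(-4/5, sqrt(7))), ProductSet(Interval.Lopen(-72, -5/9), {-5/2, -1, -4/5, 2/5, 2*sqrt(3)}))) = ProductSet({-5/4, -5/9}, {2/5})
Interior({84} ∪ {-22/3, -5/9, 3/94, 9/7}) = ∅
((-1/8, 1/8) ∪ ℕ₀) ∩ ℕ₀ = ℕ₀ ∪ {0}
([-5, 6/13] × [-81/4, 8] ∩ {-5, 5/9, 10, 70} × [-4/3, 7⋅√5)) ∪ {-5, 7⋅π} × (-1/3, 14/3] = ({-5} × [-4/3, 8]) ∪ ({-5, 7⋅π} × (-1/3, 14/3])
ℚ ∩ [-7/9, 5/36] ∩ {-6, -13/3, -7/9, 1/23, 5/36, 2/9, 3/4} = {-7/9, 1/23, 5/36}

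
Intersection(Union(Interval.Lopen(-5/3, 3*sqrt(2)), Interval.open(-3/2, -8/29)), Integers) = Range(-1, 5, 1)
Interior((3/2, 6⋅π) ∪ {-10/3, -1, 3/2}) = (3/2, 6⋅π)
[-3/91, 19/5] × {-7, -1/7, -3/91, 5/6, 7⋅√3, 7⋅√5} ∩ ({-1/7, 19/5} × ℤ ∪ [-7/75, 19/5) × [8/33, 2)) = ({19/5} × {-7}) ∪ ([-3/91, 19/5) × {5/6})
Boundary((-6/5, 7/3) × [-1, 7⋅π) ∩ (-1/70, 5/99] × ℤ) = [-1/70, 5/99] × {-1, 0, …, 21}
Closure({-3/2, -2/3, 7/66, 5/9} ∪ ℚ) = ℝ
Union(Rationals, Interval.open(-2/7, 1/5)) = Union(Interval(-2/7, 1/5), Rationals)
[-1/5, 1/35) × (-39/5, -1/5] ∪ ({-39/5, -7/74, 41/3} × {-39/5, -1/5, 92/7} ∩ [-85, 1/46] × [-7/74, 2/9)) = [-1/5, 1/35) × (-39/5, -1/5]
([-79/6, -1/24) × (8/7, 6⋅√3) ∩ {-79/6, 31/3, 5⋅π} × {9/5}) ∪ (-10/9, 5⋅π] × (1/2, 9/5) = ({-79/6} × {9/5}) ∪ ((-10/9, 5⋅π] × (1/2, 9/5))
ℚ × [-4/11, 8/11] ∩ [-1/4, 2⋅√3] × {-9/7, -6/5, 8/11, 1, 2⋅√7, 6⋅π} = (ℚ ∩ [-1/4, 2⋅√3]) × {8/11}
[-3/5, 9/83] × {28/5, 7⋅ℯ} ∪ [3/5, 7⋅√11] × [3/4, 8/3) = ([-3/5, 9/83] × {28/5, 7⋅ℯ}) ∪ ([3/5, 7⋅√11] × [3/4, 8/3))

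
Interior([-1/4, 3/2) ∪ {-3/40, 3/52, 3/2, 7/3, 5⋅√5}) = (-1/4, 3/2)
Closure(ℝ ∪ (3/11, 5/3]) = (-∞, ∞)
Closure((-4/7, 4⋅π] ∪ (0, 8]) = [-4/7, 4⋅π]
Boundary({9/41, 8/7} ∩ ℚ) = {9/41, 8/7}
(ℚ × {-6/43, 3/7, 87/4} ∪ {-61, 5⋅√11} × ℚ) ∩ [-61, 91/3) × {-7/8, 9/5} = {-61, 5⋅√11} × {-7/8, 9/5}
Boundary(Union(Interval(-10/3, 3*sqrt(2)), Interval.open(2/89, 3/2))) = {-10/3, 3*sqrt(2)}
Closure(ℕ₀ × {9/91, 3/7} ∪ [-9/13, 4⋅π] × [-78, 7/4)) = (ℕ₀ × {9/91, 3/7}) ∪ ([-9/13, 4⋅π] × [-78, 7/4])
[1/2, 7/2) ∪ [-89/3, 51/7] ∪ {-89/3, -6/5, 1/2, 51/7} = [-89/3, 51/7]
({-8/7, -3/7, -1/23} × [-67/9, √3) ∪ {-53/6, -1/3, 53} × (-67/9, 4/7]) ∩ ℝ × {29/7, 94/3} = ∅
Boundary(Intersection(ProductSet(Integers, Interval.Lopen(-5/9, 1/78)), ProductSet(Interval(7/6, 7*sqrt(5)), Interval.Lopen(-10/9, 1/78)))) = ProductSet(Range(2, 16, 1), Interval(-5/9, 1/78))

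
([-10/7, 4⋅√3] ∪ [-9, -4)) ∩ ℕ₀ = {0, 1, …, 6}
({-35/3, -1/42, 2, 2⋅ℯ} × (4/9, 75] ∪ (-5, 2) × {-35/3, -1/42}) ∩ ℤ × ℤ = {2} × {1, 2, …, 75}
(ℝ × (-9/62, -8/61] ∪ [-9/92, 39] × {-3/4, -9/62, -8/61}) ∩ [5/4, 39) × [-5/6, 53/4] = [5/4, 39) × ({-3/4} ∪ [-9/62, -8/61])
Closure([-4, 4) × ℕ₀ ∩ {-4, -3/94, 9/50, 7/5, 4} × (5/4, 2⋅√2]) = {-4, -3/94, 9/50, 7/5} × {2}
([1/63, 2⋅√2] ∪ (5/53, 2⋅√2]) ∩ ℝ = [1/63, 2⋅√2]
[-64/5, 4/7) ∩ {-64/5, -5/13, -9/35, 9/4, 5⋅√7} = {-64/5, -5/13, -9/35}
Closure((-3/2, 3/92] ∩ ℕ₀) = {0}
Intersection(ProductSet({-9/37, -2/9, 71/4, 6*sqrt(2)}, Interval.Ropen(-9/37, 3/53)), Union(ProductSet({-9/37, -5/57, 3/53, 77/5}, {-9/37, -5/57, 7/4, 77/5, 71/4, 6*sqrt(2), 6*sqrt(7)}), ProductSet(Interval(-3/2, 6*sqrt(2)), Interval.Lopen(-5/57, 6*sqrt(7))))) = Union(ProductSet({-9/37}, {-9/37, -5/57}), ProductSet({-9/37, -2/9, 6*sqrt(2)}, Interval.open(-5/57, 3/53)))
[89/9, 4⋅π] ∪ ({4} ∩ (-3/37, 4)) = [89/9, 4⋅π]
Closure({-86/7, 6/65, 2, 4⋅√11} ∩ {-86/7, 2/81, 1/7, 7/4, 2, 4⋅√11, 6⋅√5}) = {-86/7, 2, 4⋅√11}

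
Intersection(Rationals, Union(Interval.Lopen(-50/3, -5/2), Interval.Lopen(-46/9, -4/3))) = Intersection(Interval.Lopen(-50/3, -4/3), Rationals)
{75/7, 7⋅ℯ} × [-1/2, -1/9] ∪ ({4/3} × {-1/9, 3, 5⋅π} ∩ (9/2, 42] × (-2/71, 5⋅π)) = {75/7, 7⋅ℯ} × [-1/2, -1/9]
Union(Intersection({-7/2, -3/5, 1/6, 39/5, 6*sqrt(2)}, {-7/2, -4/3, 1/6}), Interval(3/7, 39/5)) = Union({-7/2, 1/6}, Interval(3/7, 39/5))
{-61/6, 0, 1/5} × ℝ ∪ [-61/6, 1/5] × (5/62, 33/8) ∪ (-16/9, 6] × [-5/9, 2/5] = ({-61/6, 0, 1/5} × ℝ) ∪ ([-61/6, 1/5] × (5/62, 33/8)) ∪ ((-16/9, 6] × [-5/9, 2/5])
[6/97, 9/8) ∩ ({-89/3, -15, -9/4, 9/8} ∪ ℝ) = [6/97, 9/8)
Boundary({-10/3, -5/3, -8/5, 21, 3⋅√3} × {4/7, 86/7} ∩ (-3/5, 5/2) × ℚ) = ∅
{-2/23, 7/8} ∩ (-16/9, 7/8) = {-2/23}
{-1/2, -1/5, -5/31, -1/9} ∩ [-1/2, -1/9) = {-1/2, -1/5, -5/31}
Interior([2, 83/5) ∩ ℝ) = (2, 83/5)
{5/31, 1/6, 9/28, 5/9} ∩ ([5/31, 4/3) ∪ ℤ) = {5/31, 1/6, 9/28, 5/9}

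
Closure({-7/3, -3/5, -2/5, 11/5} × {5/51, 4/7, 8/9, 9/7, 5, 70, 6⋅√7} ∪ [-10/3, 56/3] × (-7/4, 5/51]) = ([-10/3, 56/3] × [-7/4, 5/51]) ∪ ({-7/3, -3/5, -2/5, 11/5} × {5/51, 4/7, 8/9, 9/7, 5, 70, 6⋅√7})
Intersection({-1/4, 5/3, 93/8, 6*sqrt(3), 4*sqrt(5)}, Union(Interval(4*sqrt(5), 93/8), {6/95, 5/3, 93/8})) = {5/3, 93/8, 6*sqrt(3), 4*sqrt(5)}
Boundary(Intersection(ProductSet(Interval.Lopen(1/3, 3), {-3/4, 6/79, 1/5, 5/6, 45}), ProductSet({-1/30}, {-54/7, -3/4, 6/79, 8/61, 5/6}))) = EmptySet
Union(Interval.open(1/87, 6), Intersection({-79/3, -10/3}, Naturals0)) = Interval.open(1/87, 6)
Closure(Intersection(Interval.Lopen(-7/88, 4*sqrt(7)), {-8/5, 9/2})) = {9/2}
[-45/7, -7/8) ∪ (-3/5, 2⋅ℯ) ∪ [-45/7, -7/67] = [-45/7, 2⋅ℯ)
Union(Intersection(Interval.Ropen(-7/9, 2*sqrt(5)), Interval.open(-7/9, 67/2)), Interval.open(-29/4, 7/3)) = Interval.open(-29/4, 2*sqrt(5))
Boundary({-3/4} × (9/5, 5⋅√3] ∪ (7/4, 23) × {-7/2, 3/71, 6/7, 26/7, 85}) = ({-3/4} × [9/5, 5⋅√3]) ∪ ([7/4, 23] × {-7/2, 3/71, 6/7, 26/7, 85})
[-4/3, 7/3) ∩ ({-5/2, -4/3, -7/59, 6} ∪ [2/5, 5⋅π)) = {-4/3, -7/59} ∪ [2/5, 7/3)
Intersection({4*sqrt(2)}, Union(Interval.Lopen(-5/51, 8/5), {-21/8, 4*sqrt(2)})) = {4*sqrt(2)}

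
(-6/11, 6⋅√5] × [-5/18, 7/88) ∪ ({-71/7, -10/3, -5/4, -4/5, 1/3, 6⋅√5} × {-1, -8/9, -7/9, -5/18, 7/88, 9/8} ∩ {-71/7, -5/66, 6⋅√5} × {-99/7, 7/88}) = ({-71/7, 6⋅√5} × {7/88}) ∪ ((-6/11, 6⋅√5] × [-5/18, 7/88))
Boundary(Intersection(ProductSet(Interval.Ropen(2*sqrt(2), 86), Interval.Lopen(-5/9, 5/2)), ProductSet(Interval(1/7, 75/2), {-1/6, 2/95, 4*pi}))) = ProductSet(Interval(2*sqrt(2), 75/2), {-1/6, 2/95})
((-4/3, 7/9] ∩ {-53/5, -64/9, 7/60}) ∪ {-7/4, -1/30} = {-7/4, -1/30, 7/60}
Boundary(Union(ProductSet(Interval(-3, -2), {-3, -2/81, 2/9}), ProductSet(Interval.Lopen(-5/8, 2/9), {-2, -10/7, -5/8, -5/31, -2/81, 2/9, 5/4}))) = Union(ProductSet(Interval(-3, -2), {-3, -2/81, 2/9}), ProductSet(Interval(-5/8, 2/9), {-2, -10/7, -5/8, -5/31, -2/81, 2/9, 5/4}))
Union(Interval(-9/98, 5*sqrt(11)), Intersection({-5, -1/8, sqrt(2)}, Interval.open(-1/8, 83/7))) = Interval(-9/98, 5*sqrt(11))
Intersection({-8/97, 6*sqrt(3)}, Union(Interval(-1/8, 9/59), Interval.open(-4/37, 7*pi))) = {-8/97, 6*sqrt(3)}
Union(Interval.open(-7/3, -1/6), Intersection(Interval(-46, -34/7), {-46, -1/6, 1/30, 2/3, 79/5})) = Union({-46}, Interval.open(-7/3, -1/6))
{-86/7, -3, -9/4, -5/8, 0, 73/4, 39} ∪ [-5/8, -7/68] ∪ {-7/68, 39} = {-86/7, -3, -9/4, 0, 73/4, 39} ∪ [-5/8, -7/68]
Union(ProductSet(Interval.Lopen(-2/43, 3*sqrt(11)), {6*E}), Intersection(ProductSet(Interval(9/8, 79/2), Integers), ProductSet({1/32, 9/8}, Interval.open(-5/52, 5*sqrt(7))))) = Union(ProductSet({9/8}, Range(0, 14, 1)), ProductSet(Interval.Lopen(-2/43, 3*sqrt(11)), {6*E}))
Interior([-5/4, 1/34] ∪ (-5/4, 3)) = (-5/4, 3)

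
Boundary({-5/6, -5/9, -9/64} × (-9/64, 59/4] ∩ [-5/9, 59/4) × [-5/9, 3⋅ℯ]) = {-5/9, -9/64} × [-9/64, 3⋅ℯ]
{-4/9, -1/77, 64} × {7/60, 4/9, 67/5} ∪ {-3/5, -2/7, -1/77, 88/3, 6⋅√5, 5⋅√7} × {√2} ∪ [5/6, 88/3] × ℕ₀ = ([5/6, 88/3] × ℕ₀) ∪ ({-4/9, -1/77, 64} × {7/60, 4/9, 67/5}) ∪ ({-3/5, -2/7, -1/77, 88/3, 6⋅√5, 5⋅√7} × {√2})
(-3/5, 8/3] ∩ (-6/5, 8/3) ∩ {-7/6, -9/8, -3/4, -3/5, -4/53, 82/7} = {-4/53}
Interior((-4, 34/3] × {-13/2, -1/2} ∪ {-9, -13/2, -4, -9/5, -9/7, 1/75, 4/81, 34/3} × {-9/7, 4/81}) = ∅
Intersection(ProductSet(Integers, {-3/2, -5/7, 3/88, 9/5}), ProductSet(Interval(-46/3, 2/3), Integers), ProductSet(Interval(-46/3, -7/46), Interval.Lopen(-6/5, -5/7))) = EmptySet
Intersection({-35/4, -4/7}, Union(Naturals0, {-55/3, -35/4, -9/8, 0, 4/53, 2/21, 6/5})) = {-35/4}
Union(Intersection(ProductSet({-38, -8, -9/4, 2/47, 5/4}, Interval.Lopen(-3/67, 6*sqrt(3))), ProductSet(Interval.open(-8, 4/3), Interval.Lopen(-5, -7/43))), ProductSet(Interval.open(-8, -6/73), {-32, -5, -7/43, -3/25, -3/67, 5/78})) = ProductSet(Interval.open(-8, -6/73), {-32, -5, -7/43, -3/25, -3/67, 5/78})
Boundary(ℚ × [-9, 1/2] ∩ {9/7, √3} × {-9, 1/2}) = {9/7} × {-9, 1/2}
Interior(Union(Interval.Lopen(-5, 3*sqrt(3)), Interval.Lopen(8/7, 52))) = Interval.open(-5, 52)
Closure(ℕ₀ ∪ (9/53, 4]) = ℕ₀ ∪ [9/53, 4] ∪ (ℕ₀ \ (9/53, 4))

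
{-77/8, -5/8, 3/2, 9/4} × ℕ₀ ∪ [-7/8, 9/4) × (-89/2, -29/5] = ({-77/8, -5/8, 3/2, 9/4} × ℕ₀) ∪ ([-7/8, 9/4) × (-89/2, -29/5])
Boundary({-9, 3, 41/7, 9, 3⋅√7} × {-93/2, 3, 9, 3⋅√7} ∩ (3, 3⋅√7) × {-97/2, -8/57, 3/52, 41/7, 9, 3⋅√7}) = {41/7} × {9, 3⋅√7}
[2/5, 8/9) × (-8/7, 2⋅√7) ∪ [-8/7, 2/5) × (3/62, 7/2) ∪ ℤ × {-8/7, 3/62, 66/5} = (ℤ × {-8/7, 3/62, 66/5}) ∪ ([-8/7, 2/5) × (3/62, 7/2)) ∪ ([2/5, 8/9) × (-8/7, 2⋅√7))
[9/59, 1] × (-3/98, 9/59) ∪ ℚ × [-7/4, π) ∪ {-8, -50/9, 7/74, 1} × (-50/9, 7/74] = (ℚ × [-7/4, π)) ∪ ({-8, -50/9, 7/74, 1} × (-50/9, 7/74]) ∪ ([9/59, 1] × (-3/98, 9/59))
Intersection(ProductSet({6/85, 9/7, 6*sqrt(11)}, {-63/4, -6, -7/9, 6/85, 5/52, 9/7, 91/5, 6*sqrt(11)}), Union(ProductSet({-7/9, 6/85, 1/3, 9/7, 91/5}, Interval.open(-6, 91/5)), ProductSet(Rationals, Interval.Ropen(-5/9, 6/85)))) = ProductSet({6/85, 9/7}, {-7/9, 6/85, 5/52, 9/7})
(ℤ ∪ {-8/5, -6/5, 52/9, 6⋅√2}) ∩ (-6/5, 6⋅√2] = {-1, 0, …, 8} ∪ {52/9, 6⋅√2}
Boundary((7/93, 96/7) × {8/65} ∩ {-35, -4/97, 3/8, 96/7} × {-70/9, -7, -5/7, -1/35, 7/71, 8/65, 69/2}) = {3/8} × {8/65}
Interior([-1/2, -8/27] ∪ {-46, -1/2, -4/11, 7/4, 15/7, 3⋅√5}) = (-1/2, -8/27)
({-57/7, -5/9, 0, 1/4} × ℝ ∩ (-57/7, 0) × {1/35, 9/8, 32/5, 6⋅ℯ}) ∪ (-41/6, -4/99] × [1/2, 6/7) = ({-5/9} × {1/35, 9/8, 32/5, 6⋅ℯ}) ∪ ((-41/6, -4/99] × [1/2, 6/7))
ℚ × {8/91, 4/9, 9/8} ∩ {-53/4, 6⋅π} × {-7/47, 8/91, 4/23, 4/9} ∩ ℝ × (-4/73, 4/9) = {-53/4} × {8/91}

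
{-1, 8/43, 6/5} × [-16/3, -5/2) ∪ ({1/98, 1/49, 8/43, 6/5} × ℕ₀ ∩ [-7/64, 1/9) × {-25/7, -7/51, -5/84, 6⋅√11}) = {-1, 8/43, 6/5} × [-16/3, -5/2)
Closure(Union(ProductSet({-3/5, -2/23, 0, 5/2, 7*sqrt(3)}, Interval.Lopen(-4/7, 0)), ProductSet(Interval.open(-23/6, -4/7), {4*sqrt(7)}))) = Union(ProductSet({-3/5, -2/23, 0, 5/2, 7*sqrt(3)}, Interval(-4/7, 0)), ProductSet(Interval(-23/6, -4/7), {4*sqrt(7)}))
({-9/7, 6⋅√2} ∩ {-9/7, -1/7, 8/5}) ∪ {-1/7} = {-9/7, -1/7}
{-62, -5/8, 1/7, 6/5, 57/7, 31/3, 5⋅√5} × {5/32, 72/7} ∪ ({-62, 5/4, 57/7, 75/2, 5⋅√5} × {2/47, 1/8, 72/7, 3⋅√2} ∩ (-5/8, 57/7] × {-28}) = {-62, -5/8, 1/7, 6/5, 57/7, 31/3, 5⋅√5} × {5/32, 72/7}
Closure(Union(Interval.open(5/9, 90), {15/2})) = Interval(5/9, 90)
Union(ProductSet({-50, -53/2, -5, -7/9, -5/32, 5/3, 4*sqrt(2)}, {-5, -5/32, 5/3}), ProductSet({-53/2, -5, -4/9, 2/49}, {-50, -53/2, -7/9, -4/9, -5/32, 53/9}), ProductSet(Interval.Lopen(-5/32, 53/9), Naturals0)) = Union(ProductSet({-53/2, -5, -4/9, 2/49}, {-50, -53/2, -7/9, -4/9, -5/32, 53/9}), ProductSet({-50, -53/2, -5, -7/9, -5/32, 5/3, 4*sqrt(2)}, {-5, -5/32, 5/3}), ProductSet(Interval.Lopen(-5/32, 53/9), Naturals0))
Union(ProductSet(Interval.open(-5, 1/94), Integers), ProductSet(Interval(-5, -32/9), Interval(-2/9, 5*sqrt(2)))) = Union(ProductSet(Interval(-5, -32/9), Interval(-2/9, 5*sqrt(2))), ProductSet(Interval.open(-5, 1/94), Integers))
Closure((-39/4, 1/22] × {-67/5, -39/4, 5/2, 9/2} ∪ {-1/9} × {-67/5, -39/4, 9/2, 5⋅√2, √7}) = ([-39/4, 1/22] × {-67/5, -39/4, 5/2, 9/2}) ∪ ({-1/9} × {-67/5, -39/4, 9/2, 5⋅√2, √7})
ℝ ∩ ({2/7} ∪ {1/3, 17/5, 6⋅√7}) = {2/7, 1/3, 17/5, 6⋅√7}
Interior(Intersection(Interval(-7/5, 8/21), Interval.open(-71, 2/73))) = Interval.open(-7/5, 2/73)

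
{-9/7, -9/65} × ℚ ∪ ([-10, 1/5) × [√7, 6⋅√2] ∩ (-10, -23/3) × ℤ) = ({-9/7, -9/65} × ℚ) ∪ ((-10, -23/3) × {3, 4, …, 8})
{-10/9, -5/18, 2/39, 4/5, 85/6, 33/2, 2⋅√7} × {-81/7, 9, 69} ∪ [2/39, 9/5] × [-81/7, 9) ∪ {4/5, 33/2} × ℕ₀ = ({4/5, 33/2} × ℕ₀) ∪ ([2/39, 9/5] × [-81/7, 9)) ∪ ({-10/9, -5/18, 2/39, 4/5, 85/6, 33/2, 2⋅√7} × {-81/7, 9, 69})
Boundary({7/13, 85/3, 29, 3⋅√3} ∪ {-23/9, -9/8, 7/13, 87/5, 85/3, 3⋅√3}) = {-23/9, -9/8, 7/13, 87/5, 85/3, 29, 3⋅√3}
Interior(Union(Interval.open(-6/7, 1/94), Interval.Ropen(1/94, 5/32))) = Interval.open(-6/7, 5/32)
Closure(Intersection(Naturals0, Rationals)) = Naturals0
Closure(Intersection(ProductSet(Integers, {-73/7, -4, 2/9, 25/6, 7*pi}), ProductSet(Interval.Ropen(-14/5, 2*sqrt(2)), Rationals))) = ProductSet(Range(-2, 3, 1), {-73/7, -4, 2/9, 25/6})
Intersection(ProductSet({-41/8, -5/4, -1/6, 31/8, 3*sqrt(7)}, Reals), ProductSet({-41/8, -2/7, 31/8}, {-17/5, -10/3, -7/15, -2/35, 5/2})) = ProductSet({-41/8, 31/8}, {-17/5, -10/3, -7/15, -2/35, 5/2})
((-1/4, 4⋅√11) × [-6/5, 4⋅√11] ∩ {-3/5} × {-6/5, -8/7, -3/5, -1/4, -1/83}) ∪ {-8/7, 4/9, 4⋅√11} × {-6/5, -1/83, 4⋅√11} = {-8/7, 4/9, 4⋅√11} × {-6/5, -1/83, 4⋅√11}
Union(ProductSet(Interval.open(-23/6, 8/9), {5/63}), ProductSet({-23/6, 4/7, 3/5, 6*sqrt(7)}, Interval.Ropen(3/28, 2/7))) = Union(ProductSet({-23/6, 4/7, 3/5, 6*sqrt(7)}, Interval.Ropen(3/28, 2/7)), ProductSet(Interval.open(-23/6, 8/9), {5/63}))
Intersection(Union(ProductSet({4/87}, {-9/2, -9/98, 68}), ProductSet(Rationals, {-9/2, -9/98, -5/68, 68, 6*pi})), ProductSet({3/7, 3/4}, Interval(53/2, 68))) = ProductSet({3/7, 3/4}, {68})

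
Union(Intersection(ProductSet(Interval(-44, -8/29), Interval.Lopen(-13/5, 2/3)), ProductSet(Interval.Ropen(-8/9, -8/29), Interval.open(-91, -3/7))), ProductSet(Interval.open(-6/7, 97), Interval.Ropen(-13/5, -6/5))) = Union(ProductSet(Interval.Ropen(-8/9, -8/29), Interval.open(-13/5, -3/7)), ProductSet(Interval.open(-6/7, 97), Interval.Ropen(-13/5, -6/5)))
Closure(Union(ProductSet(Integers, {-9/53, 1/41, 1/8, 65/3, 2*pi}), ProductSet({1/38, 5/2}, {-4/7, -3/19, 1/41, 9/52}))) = Union(ProductSet({1/38, 5/2}, {-4/7, -3/19, 1/41, 9/52}), ProductSet(Integers, {-9/53, 1/41, 1/8, 65/3, 2*pi}))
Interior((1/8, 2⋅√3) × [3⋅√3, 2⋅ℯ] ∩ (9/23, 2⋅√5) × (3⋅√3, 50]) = (9/23, 2⋅√3) × (3⋅√3, 2⋅ℯ)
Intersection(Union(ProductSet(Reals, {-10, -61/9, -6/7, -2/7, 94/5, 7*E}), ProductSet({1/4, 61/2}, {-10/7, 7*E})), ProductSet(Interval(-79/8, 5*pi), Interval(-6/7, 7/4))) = ProductSet(Interval(-79/8, 5*pi), {-6/7, -2/7})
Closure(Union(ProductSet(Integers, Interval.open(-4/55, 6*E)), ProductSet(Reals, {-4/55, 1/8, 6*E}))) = Union(ProductSet(Integers, Interval(-4/55, 6*E)), ProductSet(Reals, {-4/55, 1/8, 6*E}))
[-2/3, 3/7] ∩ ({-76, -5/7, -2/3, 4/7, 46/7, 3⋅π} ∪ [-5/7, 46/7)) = [-2/3, 3/7]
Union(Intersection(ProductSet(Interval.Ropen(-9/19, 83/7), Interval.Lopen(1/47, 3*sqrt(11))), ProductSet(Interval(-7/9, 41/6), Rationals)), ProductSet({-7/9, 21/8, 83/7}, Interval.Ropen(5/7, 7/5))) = Union(ProductSet({-7/9, 21/8, 83/7}, Interval.Ropen(5/7, 7/5)), ProductSet(Interval(-9/19, 41/6), Intersection(Interval.Lopen(1/47, 3*sqrt(11)), Rationals)))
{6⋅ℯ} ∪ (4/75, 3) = (4/75, 3) ∪ {6⋅ℯ}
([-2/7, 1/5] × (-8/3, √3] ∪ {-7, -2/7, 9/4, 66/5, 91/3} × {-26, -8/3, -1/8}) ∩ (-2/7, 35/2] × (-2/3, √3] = ({9/4, 66/5} × {-1/8}) ∪ ((-2/7, 1/5] × (-2/3, √3])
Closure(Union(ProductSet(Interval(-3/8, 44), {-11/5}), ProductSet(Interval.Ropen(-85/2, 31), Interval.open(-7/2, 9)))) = Union(ProductSet({-85/2, 31}, Interval(-7/2, 9)), ProductSet(Interval(-85/2, 31), {-7/2, 9}), ProductSet(Interval.Ropen(-85/2, 31), Interval.open(-7/2, 9)), ProductSet(Interval(-3/8, 44), {-11/5}))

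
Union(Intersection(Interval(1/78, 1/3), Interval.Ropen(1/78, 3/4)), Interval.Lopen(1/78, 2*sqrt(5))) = Interval(1/78, 2*sqrt(5))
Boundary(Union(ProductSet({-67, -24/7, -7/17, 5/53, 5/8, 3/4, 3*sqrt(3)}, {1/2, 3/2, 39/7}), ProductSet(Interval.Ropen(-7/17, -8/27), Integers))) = Union(ProductSet({-67, -24/7, -7/17, 5/53, 5/8, 3/4, 3*sqrt(3)}, {1/2, 3/2, 39/7}), ProductSet(Interval(-7/17, -8/27), Integers))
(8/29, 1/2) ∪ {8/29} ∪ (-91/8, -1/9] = (-91/8, -1/9] ∪ [8/29, 1/2)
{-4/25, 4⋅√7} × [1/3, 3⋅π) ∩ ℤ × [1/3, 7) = ∅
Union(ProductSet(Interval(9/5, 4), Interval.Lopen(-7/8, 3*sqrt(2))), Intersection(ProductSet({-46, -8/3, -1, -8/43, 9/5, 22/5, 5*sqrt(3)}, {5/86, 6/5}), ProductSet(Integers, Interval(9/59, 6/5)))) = Union(ProductSet({-46, -1}, {6/5}), ProductSet(Interval(9/5, 4), Interval.Lopen(-7/8, 3*sqrt(2))))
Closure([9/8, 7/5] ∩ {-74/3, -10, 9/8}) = {9/8}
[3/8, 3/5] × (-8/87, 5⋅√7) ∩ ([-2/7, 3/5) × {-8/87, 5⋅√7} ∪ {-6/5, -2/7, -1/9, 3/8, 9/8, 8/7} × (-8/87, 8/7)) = {3/8} × (-8/87, 8/7)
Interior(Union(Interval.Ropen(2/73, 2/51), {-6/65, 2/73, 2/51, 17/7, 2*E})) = Interval.open(2/73, 2/51)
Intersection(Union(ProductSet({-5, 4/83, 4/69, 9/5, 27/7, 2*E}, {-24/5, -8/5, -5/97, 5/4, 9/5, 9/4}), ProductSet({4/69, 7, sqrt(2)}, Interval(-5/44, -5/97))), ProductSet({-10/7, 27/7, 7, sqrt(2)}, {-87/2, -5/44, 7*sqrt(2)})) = ProductSet({7, sqrt(2)}, {-5/44})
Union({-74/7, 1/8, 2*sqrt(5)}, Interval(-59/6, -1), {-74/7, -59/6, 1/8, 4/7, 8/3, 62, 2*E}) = Union({-74/7, 1/8, 4/7, 8/3, 62, 2*sqrt(5), 2*E}, Interval(-59/6, -1))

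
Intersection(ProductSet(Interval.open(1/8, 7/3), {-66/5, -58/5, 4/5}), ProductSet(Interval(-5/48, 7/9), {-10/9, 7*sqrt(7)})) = EmptySet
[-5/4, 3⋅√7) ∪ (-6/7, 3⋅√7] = [-5/4, 3⋅√7]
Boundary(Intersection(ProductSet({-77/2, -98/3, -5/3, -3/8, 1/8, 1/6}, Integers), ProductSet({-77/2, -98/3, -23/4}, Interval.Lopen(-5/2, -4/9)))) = ProductSet({-77/2, -98/3}, Range(-2, 0, 1))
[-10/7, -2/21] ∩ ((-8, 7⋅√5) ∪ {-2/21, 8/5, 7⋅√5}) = [-10/7, -2/21]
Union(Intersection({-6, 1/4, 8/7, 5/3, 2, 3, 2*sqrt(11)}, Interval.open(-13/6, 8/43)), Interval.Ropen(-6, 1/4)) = Interval.Ropen(-6, 1/4)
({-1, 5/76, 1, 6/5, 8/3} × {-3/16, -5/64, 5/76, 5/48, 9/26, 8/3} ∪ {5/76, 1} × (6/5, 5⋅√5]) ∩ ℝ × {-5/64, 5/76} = {-1, 5/76, 1, 6/5, 8/3} × {-5/64, 5/76}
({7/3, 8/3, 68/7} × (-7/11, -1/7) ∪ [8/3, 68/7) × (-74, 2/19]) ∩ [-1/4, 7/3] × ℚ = {7/3} × (ℚ ∩ (-7/11, -1/7))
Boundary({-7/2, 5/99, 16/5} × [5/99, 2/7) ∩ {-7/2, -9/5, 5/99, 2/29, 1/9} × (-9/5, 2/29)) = {-7/2, 5/99} × [5/99, 2/29]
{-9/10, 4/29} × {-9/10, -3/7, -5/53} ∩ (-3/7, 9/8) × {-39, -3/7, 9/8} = {4/29} × {-3/7}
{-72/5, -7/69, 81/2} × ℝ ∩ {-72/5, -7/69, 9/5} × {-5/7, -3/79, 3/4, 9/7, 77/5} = {-72/5, -7/69} × {-5/7, -3/79, 3/4, 9/7, 77/5}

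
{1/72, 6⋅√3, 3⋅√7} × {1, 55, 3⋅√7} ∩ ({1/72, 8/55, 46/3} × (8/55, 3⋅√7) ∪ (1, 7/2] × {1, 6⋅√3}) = {1/72} × {1}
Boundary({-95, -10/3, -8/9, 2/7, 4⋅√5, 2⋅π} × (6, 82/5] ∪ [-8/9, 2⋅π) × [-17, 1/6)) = ({-8/9, 2⋅π} × [-17, 1/6]) ∪ ([-8/9, 2⋅π] × {-17, 1/6}) ∪ ({-95, -10/3, -8/9, 2/7, 4⋅√5, 2⋅π} × [6, 82/5])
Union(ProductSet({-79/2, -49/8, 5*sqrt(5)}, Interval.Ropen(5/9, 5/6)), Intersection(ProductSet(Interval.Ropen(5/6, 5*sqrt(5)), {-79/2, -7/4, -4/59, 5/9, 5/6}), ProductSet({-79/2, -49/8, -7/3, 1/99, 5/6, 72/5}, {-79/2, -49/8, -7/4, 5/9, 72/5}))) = Union(ProductSet({5/6}, {-79/2, -7/4, 5/9}), ProductSet({-79/2, -49/8, 5*sqrt(5)}, Interval.Ropen(5/9, 5/6)))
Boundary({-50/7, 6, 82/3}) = {-50/7, 6, 82/3}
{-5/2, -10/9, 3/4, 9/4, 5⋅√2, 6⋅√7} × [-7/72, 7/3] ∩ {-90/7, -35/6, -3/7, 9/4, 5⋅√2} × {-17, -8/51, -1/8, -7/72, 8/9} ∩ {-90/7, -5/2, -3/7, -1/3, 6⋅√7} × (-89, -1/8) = ∅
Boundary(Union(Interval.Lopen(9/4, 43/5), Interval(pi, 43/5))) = {9/4, 43/5}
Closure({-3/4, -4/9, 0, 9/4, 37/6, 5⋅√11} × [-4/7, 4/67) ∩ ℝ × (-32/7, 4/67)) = {-3/4, -4/9, 0, 9/4, 37/6, 5⋅√11} × [-4/7, 4/67]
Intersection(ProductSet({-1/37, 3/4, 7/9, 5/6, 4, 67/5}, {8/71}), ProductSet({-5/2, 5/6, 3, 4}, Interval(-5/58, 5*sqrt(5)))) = ProductSet({5/6, 4}, {8/71})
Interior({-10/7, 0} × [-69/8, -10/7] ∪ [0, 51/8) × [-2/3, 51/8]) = (0, 51/8) × (-2/3, 51/8)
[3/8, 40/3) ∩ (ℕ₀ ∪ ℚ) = ℚ ∩ [3/8, 40/3)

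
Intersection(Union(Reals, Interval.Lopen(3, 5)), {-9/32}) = {-9/32}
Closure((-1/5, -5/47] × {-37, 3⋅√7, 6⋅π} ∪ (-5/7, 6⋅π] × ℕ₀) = ([-5/7, 6⋅π] × ℕ₀) ∪ ([-1/5, -5/47] × {-37, 3⋅√7, 6⋅π})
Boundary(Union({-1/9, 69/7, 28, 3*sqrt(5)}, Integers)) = Union({-1/9, 69/7, 3*sqrt(5)}, Integers)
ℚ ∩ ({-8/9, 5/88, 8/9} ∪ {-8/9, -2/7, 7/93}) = {-8/9, -2/7, 5/88, 7/93, 8/9}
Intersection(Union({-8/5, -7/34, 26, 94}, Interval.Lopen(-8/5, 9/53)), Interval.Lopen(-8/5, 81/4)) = Interval.Lopen(-8/5, 9/53)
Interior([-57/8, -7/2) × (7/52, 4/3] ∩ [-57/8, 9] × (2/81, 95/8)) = (-57/8, -7/2) × (7/52, 4/3)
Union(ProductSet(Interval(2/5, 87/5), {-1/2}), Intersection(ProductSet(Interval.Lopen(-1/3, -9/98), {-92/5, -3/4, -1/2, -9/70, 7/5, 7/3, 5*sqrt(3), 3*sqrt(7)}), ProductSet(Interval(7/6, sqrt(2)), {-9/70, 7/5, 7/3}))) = ProductSet(Interval(2/5, 87/5), {-1/2})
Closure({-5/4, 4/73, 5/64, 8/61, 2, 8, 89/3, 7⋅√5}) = {-5/4, 4/73, 5/64, 8/61, 2, 8, 89/3, 7⋅√5}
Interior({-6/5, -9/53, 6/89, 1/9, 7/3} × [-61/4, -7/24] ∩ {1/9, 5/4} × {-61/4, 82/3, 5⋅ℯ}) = ∅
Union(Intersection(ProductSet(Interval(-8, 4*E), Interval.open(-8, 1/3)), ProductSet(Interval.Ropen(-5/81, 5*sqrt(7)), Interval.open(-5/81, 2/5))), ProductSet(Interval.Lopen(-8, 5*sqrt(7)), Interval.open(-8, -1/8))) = Union(ProductSet(Interval.Lopen(-8, 5*sqrt(7)), Interval.open(-8, -1/8)), ProductSet(Interval(-5/81, 4*E), Interval.open(-5/81, 1/3)))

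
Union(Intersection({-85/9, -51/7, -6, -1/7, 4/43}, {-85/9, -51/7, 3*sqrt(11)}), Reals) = Reals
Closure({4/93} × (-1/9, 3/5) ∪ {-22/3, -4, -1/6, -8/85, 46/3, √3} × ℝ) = ({4/93} × [-1/9, 3/5]) ∪ ({-22/3, -4, -1/6, -8/85, 46/3, √3} × ℝ)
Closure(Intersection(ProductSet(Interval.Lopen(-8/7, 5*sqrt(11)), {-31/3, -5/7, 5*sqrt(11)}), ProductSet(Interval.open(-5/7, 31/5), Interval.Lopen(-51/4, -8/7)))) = ProductSet(Interval(-5/7, 31/5), {-31/3})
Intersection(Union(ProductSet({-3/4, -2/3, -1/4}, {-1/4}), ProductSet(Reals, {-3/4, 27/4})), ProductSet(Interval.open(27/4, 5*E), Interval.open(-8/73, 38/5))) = ProductSet(Interval.open(27/4, 5*E), {27/4})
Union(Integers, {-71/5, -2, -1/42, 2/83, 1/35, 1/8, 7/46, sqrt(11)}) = Union({-71/5, -1/42, 2/83, 1/35, 1/8, 7/46, sqrt(11)}, Integers)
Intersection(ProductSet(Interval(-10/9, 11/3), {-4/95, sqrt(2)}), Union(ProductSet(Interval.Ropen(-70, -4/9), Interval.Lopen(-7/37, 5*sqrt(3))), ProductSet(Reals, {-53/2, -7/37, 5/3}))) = ProductSet(Interval.Ropen(-10/9, -4/9), {-4/95, sqrt(2)})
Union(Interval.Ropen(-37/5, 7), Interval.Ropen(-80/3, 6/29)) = Interval.Ropen(-80/3, 7)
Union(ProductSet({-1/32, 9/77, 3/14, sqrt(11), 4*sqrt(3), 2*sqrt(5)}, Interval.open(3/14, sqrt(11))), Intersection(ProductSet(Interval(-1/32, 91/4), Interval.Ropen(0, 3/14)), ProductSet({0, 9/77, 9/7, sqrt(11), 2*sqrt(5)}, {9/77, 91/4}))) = Union(ProductSet({0, 9/77, 9/7, sqrt(11), 2*sqrt(5)}, {9/77}), ProductSet({-1/32, 9/77, 3/14, sqrt(11), 4*sqrt(3), 2*sqrt(5)}, Interval.open(3/14, sqrt(11))))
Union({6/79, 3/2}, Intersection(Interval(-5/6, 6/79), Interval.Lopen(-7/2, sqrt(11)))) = Union({3/2}, Interval(-5/6, 6/79))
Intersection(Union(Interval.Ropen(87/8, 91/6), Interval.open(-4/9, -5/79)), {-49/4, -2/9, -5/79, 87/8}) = {-2/9, 87/8}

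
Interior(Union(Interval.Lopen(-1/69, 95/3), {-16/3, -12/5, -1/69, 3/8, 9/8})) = Interval.open(-1/69, 95/3)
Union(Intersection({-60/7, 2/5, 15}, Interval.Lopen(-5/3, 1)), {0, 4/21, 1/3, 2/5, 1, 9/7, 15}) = {0, 4/21, 1/3, 2/5, 1, 9/7, 15}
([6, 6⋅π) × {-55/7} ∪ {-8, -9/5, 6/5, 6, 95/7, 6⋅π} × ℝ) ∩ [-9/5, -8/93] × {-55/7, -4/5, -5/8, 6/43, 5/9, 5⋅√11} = {-9/5} × {-55/7, -4/5, -5/8, 6/43, 5/9, 5⋅√11}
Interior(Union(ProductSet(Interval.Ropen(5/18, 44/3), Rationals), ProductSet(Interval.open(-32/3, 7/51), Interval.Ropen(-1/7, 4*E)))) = Union(ProductSet(Interval.open(-32/3, 7/51), Interval.open(-1/7, 4*E)), ProductSet(Interval.Ropen(5/18, 44/3), Complement(Rationals, Interval(-oo, oo))))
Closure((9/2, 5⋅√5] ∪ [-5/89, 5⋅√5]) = [-5/89, 5⋅√5]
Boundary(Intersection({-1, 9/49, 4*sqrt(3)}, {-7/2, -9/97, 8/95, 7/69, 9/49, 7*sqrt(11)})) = {9/49}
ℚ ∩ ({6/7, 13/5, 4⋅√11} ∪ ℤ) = ℤ ∪ {6/7, 13/5}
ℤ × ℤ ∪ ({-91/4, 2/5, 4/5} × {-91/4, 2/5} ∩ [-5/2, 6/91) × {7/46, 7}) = ℤ × ℤ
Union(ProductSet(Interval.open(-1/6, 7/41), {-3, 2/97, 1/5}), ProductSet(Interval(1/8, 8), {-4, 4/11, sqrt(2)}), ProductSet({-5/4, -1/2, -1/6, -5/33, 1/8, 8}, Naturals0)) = Union(ProductSet({-5/4, -1/2, -1/6, -5/33, 1/8, 8}, Naturals0), ProductSet(Interval.open(-1/6, 7/41), {-3, 2/97, 1/5}), ProductSet(Interval(1/8, 8), {-4, 4/11, sqrt(2)}))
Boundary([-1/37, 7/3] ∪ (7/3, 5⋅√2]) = {-1/37, 5⋅√2}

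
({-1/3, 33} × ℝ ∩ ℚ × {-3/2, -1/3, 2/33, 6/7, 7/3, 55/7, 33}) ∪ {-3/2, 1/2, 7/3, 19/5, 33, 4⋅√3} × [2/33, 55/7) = ({-1/3, 33} × {-3/2, -1/3, 2/33, 6/7, 7/3, 55/7, 33}) ∪ ({-3/2, 1/2, 7/3, 19/5, 33, 4⋅√3} × [2/33, 55/7))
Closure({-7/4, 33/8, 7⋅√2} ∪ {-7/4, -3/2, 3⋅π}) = {-7/4, -3/2, 33/8, 7⋅√2, 3⋅π}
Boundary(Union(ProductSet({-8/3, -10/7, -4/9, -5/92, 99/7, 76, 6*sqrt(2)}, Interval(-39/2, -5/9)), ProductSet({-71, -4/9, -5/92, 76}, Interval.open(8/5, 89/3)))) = Union(ProductSet({-71, -4/9, -5/92, 76}, Interval(8/5, 89/3)), ProductSet({-8/3, -10/7, -4/9, -5/92, 99/7, 76, 6*sqrt(2)}, Interval(-39/2, -5/9)))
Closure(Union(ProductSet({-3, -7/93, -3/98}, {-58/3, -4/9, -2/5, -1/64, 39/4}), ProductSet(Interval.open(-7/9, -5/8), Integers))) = Union(ProductSet({-3, -7/93, -3/98}, {-58/3, -4/9, -2/5, -1/64, 39/4}), ProductSet(Interval(-7/9, -5/8), Integers))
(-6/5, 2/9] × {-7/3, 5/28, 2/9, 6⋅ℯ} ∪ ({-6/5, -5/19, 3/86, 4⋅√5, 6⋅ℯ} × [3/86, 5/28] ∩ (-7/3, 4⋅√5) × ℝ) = ({-6/5, -5/19, 3/86} × [3/86, 5/28]) ∪ ((-6/5, 2/9] × {-7/3, 5/28, 2/9, 6⋅ℯ})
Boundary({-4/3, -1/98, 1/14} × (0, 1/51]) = {-4/3, -1/98, 1/14} × [0, 1/51]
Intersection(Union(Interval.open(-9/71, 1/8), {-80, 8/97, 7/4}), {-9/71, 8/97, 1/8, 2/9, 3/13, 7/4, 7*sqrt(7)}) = {8/97, 7/4}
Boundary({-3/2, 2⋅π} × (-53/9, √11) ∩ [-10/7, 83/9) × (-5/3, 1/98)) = {2⋅π} × [-5/3, 1/98]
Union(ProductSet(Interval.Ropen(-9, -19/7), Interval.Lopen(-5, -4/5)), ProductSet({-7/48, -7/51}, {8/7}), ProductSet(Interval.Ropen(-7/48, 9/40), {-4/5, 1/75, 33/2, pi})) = Union(ProductSet({-7/48, -7/51}, {8/7}), ProductSet(Interval.Ropen(-9, -19/7), Interval.Lopen(-5, -4/5)), ProductSet(Interval.Ropen(-7/48, 9/40), {-4/5, 1/75, 33/2, pi}))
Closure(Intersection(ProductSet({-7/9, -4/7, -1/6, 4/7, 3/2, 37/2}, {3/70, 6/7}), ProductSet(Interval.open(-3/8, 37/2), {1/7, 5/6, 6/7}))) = ProductSet({-1/6, 4/7, 3/2}, {6/7})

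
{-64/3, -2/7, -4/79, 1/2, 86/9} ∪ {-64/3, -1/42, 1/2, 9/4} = {-64/3, -2/7, -4/79, -1/42, 1/2, 9/4, 86/9}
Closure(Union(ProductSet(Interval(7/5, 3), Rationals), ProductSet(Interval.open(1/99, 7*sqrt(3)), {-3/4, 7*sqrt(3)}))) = Union(ProductSet(Interval(1/99, 7*sqrt(3)), {-3/4, 7*sqrt(3)}), ProductSet(Interval(7/5, 3), Reals))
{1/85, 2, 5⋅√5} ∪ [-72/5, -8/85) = [-72/5, -8/85) ∪ {1/85, 2, 5⋅√5}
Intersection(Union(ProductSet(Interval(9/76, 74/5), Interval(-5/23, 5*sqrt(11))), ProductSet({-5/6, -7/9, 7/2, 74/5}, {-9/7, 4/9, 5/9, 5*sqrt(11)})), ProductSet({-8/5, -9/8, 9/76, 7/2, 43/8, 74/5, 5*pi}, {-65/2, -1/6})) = ProductSet({9/76, 7/2, 43/8, 74/5}, {-1/6})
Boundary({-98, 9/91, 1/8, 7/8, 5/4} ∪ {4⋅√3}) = {-98, 9/91, 1/8, 7/8, 5/4, 4⋅√3}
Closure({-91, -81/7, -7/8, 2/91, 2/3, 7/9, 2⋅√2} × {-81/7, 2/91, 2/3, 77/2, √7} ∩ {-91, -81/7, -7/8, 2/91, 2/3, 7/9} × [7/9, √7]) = {-91, -81/7, -7/8, 2/91, 2/3, 7/9} × {√7}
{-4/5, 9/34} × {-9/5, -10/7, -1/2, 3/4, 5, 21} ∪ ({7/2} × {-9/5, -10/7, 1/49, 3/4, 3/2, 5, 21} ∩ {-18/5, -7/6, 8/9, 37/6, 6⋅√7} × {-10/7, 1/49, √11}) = {-4/5, 9/34} × {-9/5, -10/7, -1/2, 3/4, 5, 21}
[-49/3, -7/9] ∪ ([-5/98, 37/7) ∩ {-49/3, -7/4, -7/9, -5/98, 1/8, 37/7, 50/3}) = [-49/3, -7/9] ∪ {-5/98, 1/8}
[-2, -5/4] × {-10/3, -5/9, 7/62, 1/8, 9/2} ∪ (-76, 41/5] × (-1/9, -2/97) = ((-76, 41/5] × (-1/9, -2/97)) ∪ ([-2, -5/4] × {-10/3, -5/9, 7/62, 1/8, 9/2})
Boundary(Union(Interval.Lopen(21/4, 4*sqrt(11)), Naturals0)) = Union(Complement(Naturals0, Interval.open(21/4, 4*sqrt(11))), {21/4, 4*sqrt(11)})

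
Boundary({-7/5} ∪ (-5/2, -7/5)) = {-5/2, -7/5}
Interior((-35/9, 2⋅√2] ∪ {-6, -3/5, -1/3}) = (-35/9, 2⋅√2)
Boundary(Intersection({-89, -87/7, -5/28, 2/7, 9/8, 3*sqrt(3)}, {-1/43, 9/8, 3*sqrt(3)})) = {9/8, 3*sqrt(3)}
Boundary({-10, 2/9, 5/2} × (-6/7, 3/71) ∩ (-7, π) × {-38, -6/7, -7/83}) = {2/9, 5/2} × {-7/83}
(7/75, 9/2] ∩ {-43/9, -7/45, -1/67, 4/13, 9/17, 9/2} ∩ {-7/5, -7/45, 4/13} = {4/13}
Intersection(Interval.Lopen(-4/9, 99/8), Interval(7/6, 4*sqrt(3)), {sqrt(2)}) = {sqrt(2)}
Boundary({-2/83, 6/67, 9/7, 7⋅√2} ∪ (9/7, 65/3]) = {-2/83, 6/67, 9/7, 65/3}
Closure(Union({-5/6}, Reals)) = Reals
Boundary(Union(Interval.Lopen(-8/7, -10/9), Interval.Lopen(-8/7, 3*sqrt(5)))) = {-8/7, 3*sqrt(5)}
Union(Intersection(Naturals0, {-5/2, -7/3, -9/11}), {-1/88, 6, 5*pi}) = {-1/88, 6, 5*pi}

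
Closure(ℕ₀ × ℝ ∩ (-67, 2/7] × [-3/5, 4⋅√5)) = {0} × [-3/5, 4⋅√5]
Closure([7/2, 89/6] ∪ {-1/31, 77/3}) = {-1/31, 77/3} ∪ [7/2, 89/6]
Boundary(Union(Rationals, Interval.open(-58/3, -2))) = Union(Interval(-oo, -58/3), Interval(-2, oo))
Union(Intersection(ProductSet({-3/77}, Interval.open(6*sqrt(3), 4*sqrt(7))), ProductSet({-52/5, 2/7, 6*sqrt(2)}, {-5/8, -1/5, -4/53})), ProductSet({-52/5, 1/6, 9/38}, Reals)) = ProductSet({-52/5, 1/6, 9/38}, Reals)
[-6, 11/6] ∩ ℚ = ℚ ∩ [-6, 11/6]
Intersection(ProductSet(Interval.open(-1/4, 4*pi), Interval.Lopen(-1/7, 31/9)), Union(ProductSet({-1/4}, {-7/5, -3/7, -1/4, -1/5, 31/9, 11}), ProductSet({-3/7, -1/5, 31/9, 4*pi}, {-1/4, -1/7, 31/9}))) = ProductSet({-1/5, 31/9}, {31/9})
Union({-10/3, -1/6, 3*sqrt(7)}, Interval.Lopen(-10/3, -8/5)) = Union({-1/6, 3*sqrt(7)}, Interval(-10/3, -8/5))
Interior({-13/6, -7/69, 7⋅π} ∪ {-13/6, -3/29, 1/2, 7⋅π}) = ∅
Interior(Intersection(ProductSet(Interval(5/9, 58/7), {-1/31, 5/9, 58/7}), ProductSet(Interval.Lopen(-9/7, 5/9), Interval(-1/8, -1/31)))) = EmptySet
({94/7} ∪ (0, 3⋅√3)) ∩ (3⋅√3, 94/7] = {94/7}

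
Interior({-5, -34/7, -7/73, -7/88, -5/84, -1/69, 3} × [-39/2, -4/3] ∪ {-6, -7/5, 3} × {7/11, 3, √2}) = ∅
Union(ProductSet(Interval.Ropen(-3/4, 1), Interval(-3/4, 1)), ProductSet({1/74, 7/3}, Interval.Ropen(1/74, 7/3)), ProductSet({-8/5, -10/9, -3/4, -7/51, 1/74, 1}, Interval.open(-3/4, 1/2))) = Union(ProductSet({1/74, 7/3}, Interval.Ropen(1/74, 7/3)), ProductSet({-8/5, -10/9, -3/4, -7/51, 1/74, 1}, Interval.open(-3/4, 1/2)), ProductSet(Interval.Ropen(-3/4, 1), Interval(-3/4, 1)))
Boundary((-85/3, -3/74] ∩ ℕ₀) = ∅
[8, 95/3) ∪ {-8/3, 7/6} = {-8/3, 7/6} ∪ [8, 95/3)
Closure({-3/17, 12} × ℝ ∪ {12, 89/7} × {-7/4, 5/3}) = ({-3/17, 12} × ℝ) ∪ ({12, 89/7} × {-7/4, 5/3})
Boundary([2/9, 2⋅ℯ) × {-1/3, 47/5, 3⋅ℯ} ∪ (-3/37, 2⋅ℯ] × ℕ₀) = ([-3/37, 2⋅ℯ] × ℕ₀) ∪ ([2/9, 2⋅ℯ] × {-1/3, 47/5, 3⋅ℯ})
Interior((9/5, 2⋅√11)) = (9/5, 2⋅√11)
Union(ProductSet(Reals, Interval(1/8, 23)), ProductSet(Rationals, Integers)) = Union(ProductSet(Rationals, Integers), ProductSet(Reals, Interval(1/8, 23)))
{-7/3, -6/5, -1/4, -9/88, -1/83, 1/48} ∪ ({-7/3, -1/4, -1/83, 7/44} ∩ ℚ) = {-7/3, -6/5, -1/4, -9/88, -1/83, 1/48, 7/44}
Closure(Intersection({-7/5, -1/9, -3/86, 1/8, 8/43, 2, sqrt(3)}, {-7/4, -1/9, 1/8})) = {-1/9, 1/8}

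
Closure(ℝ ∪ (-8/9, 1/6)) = (-∞, ∞)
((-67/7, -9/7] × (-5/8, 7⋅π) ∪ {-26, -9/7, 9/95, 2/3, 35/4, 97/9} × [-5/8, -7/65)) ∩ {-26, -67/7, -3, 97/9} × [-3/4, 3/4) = ({-3} × (-5/8, 3/4)) ∪ ({-26, 97/9} × [-5/8, -7/65))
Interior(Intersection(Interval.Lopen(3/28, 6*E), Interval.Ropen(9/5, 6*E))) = Interval.open(9/5, 6*E)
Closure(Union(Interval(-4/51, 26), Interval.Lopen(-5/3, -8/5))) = Union(Interval(-5/3, -8/5), Interval(-4/51, 26))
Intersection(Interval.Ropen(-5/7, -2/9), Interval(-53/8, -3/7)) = Interval(-5/7, -3/7)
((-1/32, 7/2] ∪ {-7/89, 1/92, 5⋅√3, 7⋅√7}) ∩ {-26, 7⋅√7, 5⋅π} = {7⋅√7}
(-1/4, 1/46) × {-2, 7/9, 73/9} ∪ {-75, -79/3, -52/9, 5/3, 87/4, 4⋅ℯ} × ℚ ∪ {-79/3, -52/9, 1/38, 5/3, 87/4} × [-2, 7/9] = ((-1/4, 1/46) × {-2, 7/9, 73/9}) ∪ ({-75, -79/3, -52/9, 5/3, 87/4, 4⋅ℯ} × ℚ) ∪ ({-79/3, -52/9, 1/38, 5/3, 87/4} × [-2, 7/9])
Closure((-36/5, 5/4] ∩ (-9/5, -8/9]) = [-9/5, -8/9]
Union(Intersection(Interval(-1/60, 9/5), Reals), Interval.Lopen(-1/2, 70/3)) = Interval.Lopen(-1/2, 70/3)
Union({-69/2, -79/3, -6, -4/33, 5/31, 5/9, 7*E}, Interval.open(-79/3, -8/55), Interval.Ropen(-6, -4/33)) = Union({-69/2, 5/31, 5/9, 7*E}, Interval(-79/3, -4/33))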